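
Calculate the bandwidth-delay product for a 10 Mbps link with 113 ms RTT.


BDP = bandwidth * RTT
= 10 Mbps * 113 ms
= 10 * 1e6 * 113 / 1000 bits
= 1130000 bits
= 141250 bytes
= 137.9395 KB
BDP = 1130000 bits (141250 bytes)


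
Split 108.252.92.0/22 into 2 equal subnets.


New prefix = 22 + 1 = 23
Each subnet has 512 addresses
  108.252.92.0/23
  108.252.94.0/23
Subnets: 108.252.92.0/23, 108.252.94.0/23


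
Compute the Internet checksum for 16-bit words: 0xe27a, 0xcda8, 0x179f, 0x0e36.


Sum all words (with carry folding):
+ 0xe27a = 0xe27a
+ 0xcda8 = 0xb023
+ 0x179f = 0xc7c2
+ 0x0e36 = 0xd5f8
One's complement: ~0xd5f8
Checksum = 0x2a07


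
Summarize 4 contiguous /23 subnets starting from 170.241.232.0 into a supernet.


Original prefix: /23
Number of subnets: 4 = 2^2
New prefix = 23 - 2 = 21
Supernet: 170.241.232.0/21


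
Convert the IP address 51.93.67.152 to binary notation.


51 = 00110011
93 = 01011101
67 = 01000011
152 = 10011000
Binary: 00110011.01011101.01000011.10011000


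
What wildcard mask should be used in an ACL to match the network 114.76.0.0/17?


Subnet mask: 255.255.128.0
Wildcard = 255.255.255.255 - subnet mask
255 - 255 = 0
255 - 255 = 0
255 - 128 = 127
255 - 0 = 255
Wildcard: 0.0.127.255


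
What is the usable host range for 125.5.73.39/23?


Network: 125.5.72.0
Broadcast: 125.5.73.255
First usable = network + 1
Last usable = broadcast - 1
Range: 125.5.72.1 to 125.5.73.254


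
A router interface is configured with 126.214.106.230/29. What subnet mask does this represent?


/29 means 29 network bits, 3 host bits
Binary: 11111111111111111111111111111000
Mask: 255.255.255.248


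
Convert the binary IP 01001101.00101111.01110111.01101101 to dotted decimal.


01001101 = 77
00101111 = 47
01110111 = 119
01101101 = 109
IP: 77.47.119.109


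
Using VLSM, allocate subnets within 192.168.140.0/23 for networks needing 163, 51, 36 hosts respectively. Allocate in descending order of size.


163 hosts -> /24 (254 usable): 192.168.140.0/24
51 hosts -> /26 (62 usable): 192.168.141.0/26
36 hosts -> /26 (62 usable): 192.168.141.64/26
Allocation: 192.168.140.0/24 (163 hosts, 254 usable); 192.168.141.0/26 (51 hosts, 62 usable); 192.168.141.64/26 (36 hosts, 62 usable)


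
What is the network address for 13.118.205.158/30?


IP:   00001101.01110110.11001101.10011110
Mask: 11111111.11111111.11111111.11111100
AND operation:
Net:  00001101.01110110.11001101.10011100
Network: 13.118.205.156/30


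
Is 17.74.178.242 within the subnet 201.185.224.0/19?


Subnet network: 201.185.224.0
Test IP AND mask: 17.74.160.0
No, 17.74.178.242 is not in 201.185.224.0/19


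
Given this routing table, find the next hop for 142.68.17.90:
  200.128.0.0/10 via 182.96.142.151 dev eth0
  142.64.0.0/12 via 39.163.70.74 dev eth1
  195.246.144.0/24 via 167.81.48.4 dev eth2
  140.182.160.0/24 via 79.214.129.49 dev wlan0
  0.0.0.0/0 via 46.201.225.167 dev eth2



Longest prefix match for 142.68.17.90:
  /10 200.128.0.0: no
  /12 142.64.0.0: MATCH
  /24 195.246.144.0: no
  /24 140.182.160.0: no
  /0 0.0.0.0: MATCH
Selected: next-hop 39.163.70.74 via eth1 (matched /12)


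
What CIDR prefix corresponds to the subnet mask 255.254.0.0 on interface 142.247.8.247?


Binary: 11111111.11111110.00000000.00000000
Count leading 1s
Prefix: /15


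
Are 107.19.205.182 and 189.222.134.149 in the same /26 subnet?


Mask: 255.255.255.192
107.19.205.182 AND mask = 107.19.205.128
189.222.134.149 AND mask = 189.222.134.128
No, different subnets (107.19.205.128 vs 189.222.134.128)


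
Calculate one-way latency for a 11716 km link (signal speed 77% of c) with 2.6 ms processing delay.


Speed = 0.77 * 3e5 km/s = 231000 km/s
Propagation delay = 11716 / 231000 = 0.0507 s = 50.7186 ms
Processing delay = 2.6 ms
Total one-way latency = 53.3186 ms


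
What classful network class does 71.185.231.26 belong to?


First octet: 71
Binary: 01000111
0xxxxxxx -> Class A (1-126)
Class A, default mask 255.0.0.0 (/8)


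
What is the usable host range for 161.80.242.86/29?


Network: 161.80.242.80
Broadcast: 161.80.242.87
First usable = network + 1
Last usable = broadcast - 1
Range: 161.80.242.81 to 161.80.242.86


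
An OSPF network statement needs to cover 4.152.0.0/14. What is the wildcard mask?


Subnet mask: 255.252.0.0
Wildcard = 255.255.255.255 - subnet mask
255 - 255 = 0
255 - 252 = 3
255 - 0 = 255
255 - 0 = 255
Wildcard: 0.3.255.255


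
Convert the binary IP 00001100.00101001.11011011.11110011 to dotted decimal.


00001100 = 12
00101001 = 41
11011011 = 219
11110011 = 243
IP: 12.41.219.243


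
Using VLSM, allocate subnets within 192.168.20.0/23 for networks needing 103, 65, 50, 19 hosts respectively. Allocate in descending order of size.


103 hosts -> /25 (126 usable): 192.168.20.0/25
65 hosts -> /25 (126 usable): 192.168.20.128/25
50 hosts -> /26 (62 usable): 192.168.21.0/26
19 hosts -> /27 (30 usable): 192.168.21.64/27
Allocation: 192.168.20.0/25 (103 hosts, 126 usable); 192.168.20.128/25 (65 hosts, 126 usable); 192.168.21.0/26 (50 hosts, 62 usable); 192.168.21.64/27 (19 hosts, 30 usable)


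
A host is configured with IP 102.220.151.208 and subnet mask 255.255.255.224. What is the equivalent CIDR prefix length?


Binary: 11111111.11111111.11111111.11100000
Count leading 1s
Prefix: /27


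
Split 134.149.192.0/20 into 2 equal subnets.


New prefix = 20 + 1 = 21
Each subnet has 2048 addresses
  134.149.192.0/21
  134.149.200.0/21
Subnets: 134.149.192.0/21, 134.149.200.0/21


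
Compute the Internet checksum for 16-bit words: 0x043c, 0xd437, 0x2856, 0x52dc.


Sum all words (with carry folding):
+ 0x043c = 0x043c
+ 0xd437 = 0xd873
+ 0x2856 = 0x00ca
+ 0x52dc = 0x53a6
One's complement: ~0x53a6
Checksum = 0xac59


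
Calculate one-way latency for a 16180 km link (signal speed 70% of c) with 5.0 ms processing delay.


Speed = 0.7 * 3e5 km/s = 210000 km/s
Propagation delay = 16180 / 210000 = 0.077 s = 77.0476 ms
Processing delay = 5.0 ms
Total one-way latency = 82.0476 ms


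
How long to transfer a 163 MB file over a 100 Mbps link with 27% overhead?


Effective throughput = 100 * (1 - 27/100) = 73 Mbps
File size in Mb = 163 * 8 = 1304 Mb
Time = 1304 / 73
Time = 17.863 seconds


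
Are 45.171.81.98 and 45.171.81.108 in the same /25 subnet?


Mask: 255.255.255.128
45.171.81.98 AND mask = 45.171.81.0
45.171.81.108 AND mask = 45.171.81.0
Yes, same subnet (45.171.81.0)


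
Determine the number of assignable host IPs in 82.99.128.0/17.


Host bits = 32 - 17 = 15
Total addresses = 2^15 = 32768
Usable = total - 2 (network and broadcast)
Usable hosts: 32766


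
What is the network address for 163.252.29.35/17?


IP:   10100011.11111100.00011101.00100011
Mask: 11111111.11111111.10000000.00000000
AND operation:
Net:  10100011.11111100.00000000.00000000
Network: 163.252.0.0/17


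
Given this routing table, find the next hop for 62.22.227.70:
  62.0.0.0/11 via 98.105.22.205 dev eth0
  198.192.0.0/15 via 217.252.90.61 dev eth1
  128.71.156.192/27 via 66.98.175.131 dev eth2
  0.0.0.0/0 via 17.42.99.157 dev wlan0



Longest prefix match for 62.22.227.70:
  /11 62.0.0.0: MATCH
  /15 198.192.0.0: no
  /27 128.71.156.192: no
  /0 0.0.0.0: MATCH
Selected: next-hop 98.105.22.205 via eth0 (matched /11)


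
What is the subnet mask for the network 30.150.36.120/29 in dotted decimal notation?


/29 means 29 network bits, 3 host bits
Binary: 11111111111111111111111111111000
Mask: 255.255.255.248


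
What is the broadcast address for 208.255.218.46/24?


Network: 208.255.218.0/24
Host bits = 8
Set all host bits to 1:
Broadcast: 208.255.218.255


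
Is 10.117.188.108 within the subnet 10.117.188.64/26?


Subnet network: 10.117.188.64
Test IP AND mask: 10.117.188.64
Yes, 10.117.188.108 is in 10.117.188.64/26


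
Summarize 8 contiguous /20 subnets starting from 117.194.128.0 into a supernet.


Original prefix: /20
Number of subnets: 8 = 2^3
New prefix = 20 - 3 = 17
Supernet: 117.194.128.0/17


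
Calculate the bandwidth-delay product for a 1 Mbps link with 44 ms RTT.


BDP = bandwidth * RTT
= 1 Mbps * 44 ms
= 1 * 1e6 * 44 / 1000 bits
= 44000 bits
= 5500 bytes
= 5.3711 KB
BDP = 44000 bits (5500 bytes)


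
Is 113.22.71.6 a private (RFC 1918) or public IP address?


RFC 1918 private ranges:
  10.0.0.0/8 (10.0.0.0 - 10.255.255.255)
  172.16.0.0/12 (172.16.0.0 - 172.31.255.255)
  192.168.0.0/16 (192.168.0.0 - 192.168.255.255)
Public (not in any RFC 1918 range)


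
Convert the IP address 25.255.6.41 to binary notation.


25 = 00011001
255 = 11111111
6 = 00000110
41 = 00101001
Binary: 00011001.11111111.00000110.00101001


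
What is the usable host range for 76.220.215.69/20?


Network: 76.220.208.0
Broadcast: 76.220.223.255
First usable = network + 1
Last usable = broadcast - 1
Range: 76.220.208.1 to 76.220.223.254


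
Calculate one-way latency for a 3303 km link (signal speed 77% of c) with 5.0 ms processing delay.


Speed = 0.77 * 3e5 km/s = 231000 km/s
Propagation delay = 3303 / 231000 = 0.0143 s = 14.2987 ms
Processing delay = 5.0 ms
Total one-way latency = 19.2987 ms


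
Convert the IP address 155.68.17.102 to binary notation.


155 = 10011011
68 = 01000100
17 = 00010001
102 = 01100110
Binary: 10011011.01000100.00010001.01100110


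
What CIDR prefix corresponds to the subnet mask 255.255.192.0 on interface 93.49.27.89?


Binary: 11111111.11111111.11000000.00000000
Count leading 1s
Prefix: /18


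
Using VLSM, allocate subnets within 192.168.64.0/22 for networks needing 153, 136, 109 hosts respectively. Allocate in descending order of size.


153 hosts -> /24 (254 usable): 192.168.64.0/24
136 hosts -> /24 (254 usable): 192.168.65.0/24
109 hosts -> /25 (126 usable): 192.168.66.0/25
Allocation: 192.168.64.0/24 (153 hosts, 254 usable); 192.168.65.0/24 (136 hosts, 254 usable); 192.168.66.0/25 (109 hosts, 126 usable)


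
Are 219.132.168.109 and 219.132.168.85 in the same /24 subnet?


Mask: 255.255.255.0
219.132.168.109 AND mask = 219.132.168.0
219.132.168.85 AND mask = 219.132.168.0
Yes, same subnet (219.132.168.0)


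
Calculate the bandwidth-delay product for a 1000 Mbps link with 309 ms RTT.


BDP = bandwidth * RTT
= 1000 Mbps * 309 ms
= 1000 * 1e6 * 309 / 1000 bits
= 309000000 bits
= 38625000 bytes
= 37719.7266 KB
BDP = 309000000 bits (38625000 bytes)


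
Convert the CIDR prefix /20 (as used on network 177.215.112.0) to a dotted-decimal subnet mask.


/20 means 20 network bits, 12 host bits
Binary: 11111111111111111111000000000000
Mask: 255.255.240.0


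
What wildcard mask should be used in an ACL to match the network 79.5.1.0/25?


Subnet mask: 255.255.255.128
Wildcard = 255.255.255.255 - subnet mask
255 - 255 = 0
255 - 255 = 0
255 - 255 = 0
255 - 128 = 127
Wildcard: 0.0.0.127


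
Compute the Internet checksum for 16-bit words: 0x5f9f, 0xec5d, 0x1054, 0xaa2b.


Sum all words (with carry folding):
+ 0x5f9f = 0x5f9f
+ 0xec5d = 0x4bfd
+ 0x1054 = 0x5c51
+ 0xaa2b = 0x067d
One's complement: ~0x067d
Checksum = 0xf982


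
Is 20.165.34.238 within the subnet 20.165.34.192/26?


Subnet network: 20.165.34.192
Test IP AND mask: 20.165.34.192
Yes, 20.165.34.238 is in 20.165.34.192/26


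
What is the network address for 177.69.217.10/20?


IP:   10110001.01000101.11011001.00001010
Mask: 11111111.11111111.11110000.00000000
AND operation:
Net:  10110001.01000101.11010000.00000000
Network: 177.69.208.0/20


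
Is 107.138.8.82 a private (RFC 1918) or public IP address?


RFC 1918 private ranges:
  10.0.0.0/8 (10.0.0.0 - 10.255.255.255)
  172.16.0.0/12 (172.16.0.0 - 172.31.255.255)
  192.168.0.0/16 (192.168.0.0 - 192.168.255.255)
Public (not in any RFC 1918 range)


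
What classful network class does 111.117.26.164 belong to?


First octet: 111
Binary: 01101111
0xxxxxxx -> Class A (1-126)
Class A, default mask 255.0.0.0 (/8)


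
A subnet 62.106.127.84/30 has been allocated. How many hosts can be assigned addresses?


Host bits = 32 - 30 = 2
Total addresses = 2^2 = 4
Usable = total - 2 (network and broadcast)
Usable hosts: 2


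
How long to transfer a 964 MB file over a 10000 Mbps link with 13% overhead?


Effective throughput = 10000 * (1 - 13/100) = 8700 Mbps
File size in Mb = 964 * 8 = 7712 Mb
Time = 7712 / 8700
Time = 0.8864 seconds


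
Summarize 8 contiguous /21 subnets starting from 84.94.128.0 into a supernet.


Original prefix: /21
Number of subnets: 8 = 2^3
New prefix = 21 - 3 = 18
Supernet: 84.94.128.0/18


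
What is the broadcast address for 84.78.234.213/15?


Network: 84.78.0.0/15
Host bits = 17
Set all host bits to 1:
Broadcast: 84.79.255.255


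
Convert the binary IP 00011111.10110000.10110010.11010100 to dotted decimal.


00011111 = 31
10110000 = 176
10110010 = 178
11010100 = 212
IP: 31.176.178.212


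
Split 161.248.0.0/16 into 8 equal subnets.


New prefix = 16 + 3 = 19
Each subnet has 8192 addresses
  161.248.0.0/19
  161.248.32.0/19
  161.248.64.0/19
  161.248.96.0/19
  161.248.128.0/19
  161.248.160.0/19
  161.248.192.0/19
  161.248.224.0/19
Subnets: 161.248.0.0/19, 161.248.32.0/19, 161.248.64.0/19, 161.248.96.0/19, 161.248.128.0/19, 161.248.160.0/19, 161.248.192.0/19, 161.248.224.0/19


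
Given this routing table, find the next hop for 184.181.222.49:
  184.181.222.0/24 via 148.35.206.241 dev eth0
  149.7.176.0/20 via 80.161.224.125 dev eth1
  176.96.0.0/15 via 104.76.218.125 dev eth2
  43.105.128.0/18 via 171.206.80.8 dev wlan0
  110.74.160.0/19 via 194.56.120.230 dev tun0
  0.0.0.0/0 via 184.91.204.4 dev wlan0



Longest prefix match for 184.181.222.49:
  /24 184.181.222.0: MATCH
  /20 149.7.176.0: no
  /15 176.96.0.0: no
  /18 43.105.128.0: no
  /19 110.74.160.0: no
  /0 0.0.0.0: MATCH
Selected: next-hop 148.35.206.241 via eth0 (matched /24)


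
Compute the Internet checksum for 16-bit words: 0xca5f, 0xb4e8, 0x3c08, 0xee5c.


Sum all words (with carry folding):
+ 0xca5f = 0xca5f
+ 0xb4e8 = 0x7f48
+ 0x3c08 = 0xbb50
+ 0xee5c = 0xa9ad
One's complement: ~0xa9ad
Checksum = 0x5652


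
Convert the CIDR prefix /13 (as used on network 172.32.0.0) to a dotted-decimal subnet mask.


/13 means 13 network bits, 19 host bits
Binary: 11111111111110000000000000000000
Mask: 255.248.0.0


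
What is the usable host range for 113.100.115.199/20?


Network: 113.100.112.0
Broadcast: 113.100.127.255
First usable = network + 1
Last usable = broadcast - 1
Range: 113.100.112.1 to 113.100.127.254


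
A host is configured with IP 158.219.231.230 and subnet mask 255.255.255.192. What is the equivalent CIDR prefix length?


Binary: 11111111.11111111.11111111.11000000
Count leading 1s
Prefix: /26


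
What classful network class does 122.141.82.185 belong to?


First octet: 122
Binary: 01111010
0xxxxxxx -> Class A (1-126)
Class A, default mask 255.0.0.0 (/8)


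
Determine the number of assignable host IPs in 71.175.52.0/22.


Host bits = 32 - 22 = 10
Total addresses = 2^10 = 1024
Usable = total - 2 (network and broadcast)
Usable hosts: 1022


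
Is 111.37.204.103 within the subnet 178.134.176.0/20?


Subnet network: 178.134.176.0
Test IP AND mask: 111.37.192.0
No, 111.37.204.103 is not in 178.134.176.0/20


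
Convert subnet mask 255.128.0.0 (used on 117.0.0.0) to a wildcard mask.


Subnet mask: 255.128.0.0
Wildcard = 255.255.255.255 - subnet mask
255 - 255 = 0
255 - 128 = 127
255 - 0 = 255
255 - 0 = 255
Wildcard: 0.127.255.255


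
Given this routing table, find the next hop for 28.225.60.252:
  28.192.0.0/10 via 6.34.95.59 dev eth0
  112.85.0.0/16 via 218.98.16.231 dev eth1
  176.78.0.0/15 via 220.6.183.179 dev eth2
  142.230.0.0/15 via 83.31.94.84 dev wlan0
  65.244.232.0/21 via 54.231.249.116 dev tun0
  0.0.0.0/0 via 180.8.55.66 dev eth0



Longest prefix match for 28.225.60.252:
  /10 28.192.0.0: MATCH
  /16 112.85.0.0: no
  /15 176.78.0.0: no
  /15 142.230.0.0: no
  /21 65.244.232.0: no
  /0 0.0.0.0: MATCH
Selected: next-hop 6.34.95.59 via eth0 (matched /10)


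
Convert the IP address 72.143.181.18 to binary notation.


72 = 01001000
143 = 10001111
181 = 10110101
18 = 00010010
Binary: 01001000.10001111.10110101.00010010


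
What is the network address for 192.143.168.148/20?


IP:   11000000.10001111.10101000.10010100
Mask: 11111111.11111111.11110000.00000000
AND operation:
Net:  11000000.10001111.10100000.00000000
Network: 192.143.160.0/20


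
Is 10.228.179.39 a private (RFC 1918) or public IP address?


RFC 1918 private ranges:
  10.0.0.0/8 (10.0.0.0 - 10.255.255.255)
  172.16.0.0/12 (172.16.0.0 - 172.31.255.255)
  192.168.0.0/16 (192.168.0.0 - 192.168.255.255)
Private (in 10.0.0.0/8)


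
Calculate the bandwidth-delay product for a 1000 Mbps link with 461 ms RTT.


BDP = bandwidth * RTT
= 1000 Mbps * 461 ms
= 1000 * 1e6 * 461 / 1000 bits
= 461000000 bits
= 57625000 bytes
= 56274.4141 KB
BDP = 461000000 bits (57625000 bytes)


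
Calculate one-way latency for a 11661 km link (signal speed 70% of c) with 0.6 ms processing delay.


Speed = 0.7 * 3e5 km/s = 210000 km/s
Propagation delay = 11661 / 210000 = 0.0555 s = 55.5286 ms
Processing delay = 0.6 ms
Total one-way latency = 56.1286 ms


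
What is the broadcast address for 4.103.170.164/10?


Network: 4.64.0.0/10
Host bits = 22
Set all host bits to 1:
Broadcast: 4.127.255.255


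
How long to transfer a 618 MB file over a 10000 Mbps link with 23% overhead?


Effective throughput = 10000 * (1 - 23/100) = 7700 Mbps
File size in Mb = 618 * 8 = 4944 Mb
Time = 4944 / 7700
Time = 0.6421 seconds


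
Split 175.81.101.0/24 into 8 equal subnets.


New prefix = 24 + 3 = 27
Each subnet has 32 addresses
  175.81.101.0/27
  175.81.101.32/27
  175.81.101.64/27
  175.81.101.96/27
  175.81.101.128/27
  175.81.101.160/27
  175.81.101.192/27
  175.81.101.224/27
Subnets: 175.81.101.0/27, 175.81.101.32/27, 175.81.101.64/27, 175.81.101.96/27, 175.81.101.128/27, 175.81.101.160/27, 175.81.101.192/27, 175.81.101.224/27


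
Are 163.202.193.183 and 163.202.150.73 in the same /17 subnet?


Mask: 255.255.128.0
163.202.193.183 AND mask = 163.202.128.0
163.202.150.73 AND mask = 163.202.128.0
Yes, same subnet (163.202.128.0)


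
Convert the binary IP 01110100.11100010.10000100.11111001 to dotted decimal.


01110100 = 116
11100010 = 226
10000100 = 132
11111001 = 249
IP: 116.226.132.249


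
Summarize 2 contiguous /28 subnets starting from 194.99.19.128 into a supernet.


Original prefix: /28
Number of subnets: 2 = 2^1
New prefix = 28 - 1 = 27
Supernet: 194.99.19.128/27


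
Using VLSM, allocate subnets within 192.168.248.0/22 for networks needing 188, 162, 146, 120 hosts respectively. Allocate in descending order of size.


188 hosts -> /24 (254 usable): 192.168.248.0/24
162 hosts -> /24 (254 usable): 192.168.249.0/24
146 hosts -> /24 (254 usable): 192.168.250.0/24
120 hosts -> /25 (126 usable): 192.168.251.0/25
Allocation: 192.168.248.0/24 (188 hosts, 254 usable); 192.168.249.0/24 (162 hosts, 254 usable); 192.168.250.0/24 (146 hosts, 254 usable); 192.168.251.0/25 (120 hosts, 126 usable)


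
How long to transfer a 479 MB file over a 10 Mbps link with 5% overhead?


Effective throughput = 10 * (1 - 5/100) = 9.5 Mbps
File size in Mb = 479 * 8 = 3832 Mb
Time = 3832 / 9.5
Time = 403.3684 seconds


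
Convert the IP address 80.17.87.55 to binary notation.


80 = 01010000
17 = 00010001
87 = 01010111
55 = 00110111
Binary: 01010000.00010001.01010111.00110111


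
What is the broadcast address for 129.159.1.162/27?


Network: 129.159.1.160/27
Host bits = 5
Set all host bits to 1:
Broadcast: 129.159.1.191


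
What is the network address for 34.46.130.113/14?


IP:   00100010.00101110.10000010.01110001
Mask: 11111111.11111100.00000000.00000000
AND operation:
Net:  00100010.00101100.00000000.00000000
Network: 34.44.0.0/14


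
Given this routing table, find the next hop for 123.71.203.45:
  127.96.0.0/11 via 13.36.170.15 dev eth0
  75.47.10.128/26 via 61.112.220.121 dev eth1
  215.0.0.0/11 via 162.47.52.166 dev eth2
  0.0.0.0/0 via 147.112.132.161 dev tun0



Longest prefix match for 123.71.203.45:
  /11 127.96.0.0: no
  /26 75.47.10.128: no
  /11 215.0.0.0: no
  /0 0.0.0.0: MATCH
Selected: next-hop 147.112.132.161 via tun0 (matched /0)


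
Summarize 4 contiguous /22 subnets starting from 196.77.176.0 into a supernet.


Original prefix: /22
Number of subnets: 4 = 2^2
New prefix = 22 - 2 = 20
Supernet: 196.77.176.0/20


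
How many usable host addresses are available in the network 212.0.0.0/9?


Host bits = 32 - 9 = 23
Total addresses = 2^23 = 8388608
Usable = total - 2 (network and broadcast)
Usable hosts: 8388606


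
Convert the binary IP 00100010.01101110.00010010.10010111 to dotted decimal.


00100010 = 34
01101110 = 110
00010010 = 18
10010111 = 151
IP: 34.110.18.151


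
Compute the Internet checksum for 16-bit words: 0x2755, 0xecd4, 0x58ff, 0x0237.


Sum all words (with carry folding):
+ 0x2755 = 0x2755
+ 0xecd4 = 0x142a
+ 0x58ff = 0x6d29
+ 0x0237 = 0x6f60
One's complement: ~0x6f60
Checksum = 0x909f


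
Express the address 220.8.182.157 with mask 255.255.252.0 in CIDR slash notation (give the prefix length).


Binary: 11111111.11111111.11111100.00000000
Count leading 1s
Prefix: /22


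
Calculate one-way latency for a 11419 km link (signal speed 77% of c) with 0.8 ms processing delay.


Speed = 0.77 * 3e5 km/s = 231000 km/s
Propagation delay = 11419 / 231000 = 0.0494 s = 49.4329 ms
Processing delay = 0.8 ms
Total one-way latency = 50.2329 ms


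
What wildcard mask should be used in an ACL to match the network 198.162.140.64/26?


Subnet mask: 255.255.255.192
Wildcard = 255.255.255.255 - subnet mask
255 - 255 = 0
255 - 255 = 0
255 - 255 = 0
255 - 192 = 63
Wildcard: 0.0.0.63


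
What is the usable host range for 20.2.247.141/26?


Network: 20.2.247.128
Broadcast: 20.2.247.191
First usable = network + 1
Last usable = broadcast - 1
Range: 20.2.247.129 to 20.2.247.190


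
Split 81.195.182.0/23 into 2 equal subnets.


New prefix = 23 + 1 = 24
Each subnet has 256 addresses
  81.195.182.0/24
  81.195.183.0/24
Subnets: 81.195.182.0/24, 81.195.183.0/24


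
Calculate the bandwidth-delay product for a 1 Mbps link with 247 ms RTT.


BDP = bandwidth * RTT
= 1 Mbps * 247 ms
= 1 * 1e6 * 247 / 1000 bits
= 247000 bits
= 30875 bytes
= 30.1514 KB
BDP = 247000 bits (30875 bytes)


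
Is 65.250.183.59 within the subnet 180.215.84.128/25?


Subnet network: 180.215.84.128
Test IP AND mask: 65.250.183.0
No, 65.250.183.59 is not in 180.215.84.128/25


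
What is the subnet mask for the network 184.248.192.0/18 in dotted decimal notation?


/18 means 18 network bits, 14 host bits
Binary: 11111111111111111100000000000000
Mask: 255.255.192.0


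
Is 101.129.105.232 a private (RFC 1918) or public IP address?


RFC 1918 private ranges:
  10.0.0.0/8 (10.0.0.0 - 10.255.255.255)
  172.16.0.0/12 (172.16.0.0 - 172.31.255.255)
  192.168.0.0/16 (192.168.0.0 - 192.168.255.255)
Public (not in any RFC 1918 range)


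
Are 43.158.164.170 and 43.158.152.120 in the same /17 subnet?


Mask: 255.255.128.0
43.158.164.170 AND mask = 43.158.128.0
43.158.152.120 AND mask = 43.158.128.0
Yes, same subnet (43.158.128.0)


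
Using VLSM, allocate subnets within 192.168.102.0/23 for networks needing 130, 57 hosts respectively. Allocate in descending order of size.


130 hosts -> /24 (254 usable): 192.168.102.0/24
57 hosts -> /26 (62 usable): 192.168.103.0/26
Allocation: 192.168.102.0/24 (130 hosts, 254 usable); 192.168.103.0/26 (57 hosts, 62 usable)


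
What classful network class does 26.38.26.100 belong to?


First octet: 26
Binary: 00011010
0xxxxxxx -> Class A (1-126)
Class A, default mask 255.0.0.0 (/8)


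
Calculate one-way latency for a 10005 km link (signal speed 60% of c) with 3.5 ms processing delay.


Speed = 0.6 * 3e5 km/s = 180000 km/s
Propagation delay = 10005 / 180000 = 0.0556 s = 55.5833 ms
Processing delay = 3.5 ms
Total one-way latency = 59.0833 ms


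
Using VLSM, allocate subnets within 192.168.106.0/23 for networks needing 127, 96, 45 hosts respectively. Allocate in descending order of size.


127 hosts -> /24 (254 usable): 192.168.106.0/24
96 hosts -> /25 (126 usable): 192.168.107.0/25
45 hosts -> /26 (62 usable): 192.168.107.128/26
Allocation: 192.168.106.0/24 (127 hosts, 254 usable); 192.168.107.0/25 (96 hosts, 126 usable); 192.168.107.128/26 (45 hosts, 62 usable)


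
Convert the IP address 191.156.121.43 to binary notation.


191 = 10111111
156 = 10011100
121 = 01111001
43 = 00101011
Binary: 10111111.10011100.01111001.00101011


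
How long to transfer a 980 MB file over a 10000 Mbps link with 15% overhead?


Effective throughput = 10000 * (1 - 15/100) = 8500 Mbps
File size in Mb = 980 * 8 = 7840 Mb
Time = 7840 / 8500
Time = 0.9224 seconds


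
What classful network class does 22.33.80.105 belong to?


First octet: 22
Binary: 00010110
0xxxxxxx -> Class A (1-126)
Class A, default mask 255.0.0.0 (/8)


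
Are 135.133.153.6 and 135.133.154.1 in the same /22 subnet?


Mask: 255.255.252.0
135.133.153.6 AND mask = 135.133.152.0
135.133.154.1 AND mask = 135.133.152.0
Yes, same subnet (135.133.152.0)


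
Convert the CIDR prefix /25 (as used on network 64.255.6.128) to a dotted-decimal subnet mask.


/25 means 25 network bits, 7 host bits
Binary: 11111111111111111111111110000000
Mask: 255.255.255.128


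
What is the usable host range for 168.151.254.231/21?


Network: 168.151.248.0
Broadcast: 168.151.255.255
First usable = network + 1
Last usable = broadcast - 1
Range: 168.151.248.1 to 168.151.255.254


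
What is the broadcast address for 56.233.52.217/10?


Network: 56.192.0.0/10
Host bits = 22
Set all host bits to 1:
Broadcast: 56.255.255.255


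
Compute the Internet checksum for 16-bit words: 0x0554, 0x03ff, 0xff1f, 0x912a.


Sum all words (with carry folding):
+ 0x0554 = 0x0554
+ 0x03ff = 0x0953
+ 0xff1f = 0x0873
+ 0x912a = 0x999d
One's complement: ~0x999d
Checksum = 0x6662


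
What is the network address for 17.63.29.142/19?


IP:   00010001.00111111.00011101.10001110
Mask: 11111111.11111111.11100000.00000000
AND operation:
Net:  00010001.00111111.00000000.00000000
Network: 17.63.0.0/19


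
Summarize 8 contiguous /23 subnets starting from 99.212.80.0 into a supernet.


Original prefix: /23
Number of subnets: 8 = 2^3
New prefix = 23 - 3 = 20
Supernet: 99.212.80.0/20


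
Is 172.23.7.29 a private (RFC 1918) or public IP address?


RFC 1918 private ranges:
  10.0.0.0/8 (10.0.0.0 - 10.255.255.255)
  172.16.0.0/12 (172.16.0.0 - 172.31.255.255)
  192.168.0.0/16 (192.168.0.0 - 192.168.255.255)
Private (in 172.16.0.0/12)


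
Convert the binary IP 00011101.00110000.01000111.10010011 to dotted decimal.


00011101 = 29
00110000 = 48
01000111 = 71
10010011 = 147
IP: 29.48.71.147


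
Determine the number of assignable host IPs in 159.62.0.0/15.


Host bits = 32 - 15 = 17
Total addresses = 2^17 = 131072
Usable = total - 2 (network and broadcast)
Usable hosts: 131070


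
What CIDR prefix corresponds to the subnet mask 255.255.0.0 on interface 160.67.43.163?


Binary: 11111111.11111111.00000000.00000000
Count leading 1s
Prefix: /16


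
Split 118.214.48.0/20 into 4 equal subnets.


New prefix = 20 + 2 = 22
Each subnet has 1024 addresses
  118.214.48.0/22
  118.214.52.0/22
  118.214.56.0/22
  118.214.60.0/22
Subnets: 118.214.48.0/22, 118.214.52.0/22, 118.214.56.0/22, 118.214.60.0/22


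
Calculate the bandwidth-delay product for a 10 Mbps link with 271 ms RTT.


BDP = bandwidth * RTT
= 10 Mbps * 271 ms
= 10 * 1e6 * 271 / 1000 bits
= 2710000 bits
= 338750 bytes
= 330.8105 KB
BDP = 2710000 bits (338750 bytes)


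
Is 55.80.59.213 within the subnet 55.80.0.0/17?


Subnet network: 55.80.0.0
Test IP AND mask: 55.80.0.0
Yes, 55.80.59.213 is in 55.80.0.0/17


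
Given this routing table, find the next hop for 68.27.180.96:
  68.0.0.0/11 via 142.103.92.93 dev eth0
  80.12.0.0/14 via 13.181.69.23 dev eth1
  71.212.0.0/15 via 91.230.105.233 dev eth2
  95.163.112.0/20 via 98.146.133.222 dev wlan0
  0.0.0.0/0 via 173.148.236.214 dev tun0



Longest prefix match for 68.27.180.96:
  /11 68.0.0.0: MATCH
  /14 80.12.0.0: no
  /15 71.212.0.0: no
  /20 95.163.112.0: no
  /0 0.0.0.0: MATCH
Selected: next-hop 142.103.92.93 via eth0 (matched /11)


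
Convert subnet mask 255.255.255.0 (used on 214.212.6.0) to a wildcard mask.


Subnet mask: 255.255.255.0
Wildcard = 255.255.255.255 - subnet mask
255 - 255 = 0
255 - 255 = 0
255 - 255 = 0
255 - 0 = 255
Wildcard: 0.0.0.255


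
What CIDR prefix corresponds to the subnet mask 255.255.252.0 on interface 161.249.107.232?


Binary: 11111111.11111111.11111100.00000000
Count leading 1s
Prefix: /22


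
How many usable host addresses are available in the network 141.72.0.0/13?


Host bits = 32 - 13 = 19
Total addresses = 2^19 = 524288
Usable = total - 2 (network and broadcast)
Usable hosts: 524286


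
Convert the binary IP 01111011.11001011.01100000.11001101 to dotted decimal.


01111011 = 123
11001011 = 203
01100000 = 96
11001101 = 205
IP: 123.203.96.205


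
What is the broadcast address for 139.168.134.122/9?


Network: 139.128.0.0/9
Host bits = 23
Set all host bits to 1:
Broadcast: 139.255.255.255


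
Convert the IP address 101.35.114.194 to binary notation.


101 = 01100101
35 = 00100011
114 = 01110010
194 = 11000010
Binary: 01100101.00100011.01110010.11000010


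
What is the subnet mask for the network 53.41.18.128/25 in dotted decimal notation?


/25 means 25 network bits, 7 host bits
Binary: 11111111111111111111111110000000
Mask: 255.255.255.128


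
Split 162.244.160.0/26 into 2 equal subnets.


New prefix = 26 + 1 = 27
Each subnet has 32 addresses
  162.244.160.0/27
  162.244.160.32/27
Subnets: 162.244.160.0/27, 162.244.160.32/27


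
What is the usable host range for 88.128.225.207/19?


Network: 88.128.224.0
Broadcast: 88.128.255.255
First usable = network + 1
Last usable = broadcast - 1
Range: 88.128.224.1 to 88.128.255.254


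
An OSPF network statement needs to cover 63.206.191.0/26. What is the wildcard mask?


Subnet mask: 255.255.255.192
Wildcard = 255.255.255.255 - subnet mask
255 - 255 = 0
255 - 255 = 0
255 - 255 = 0
255 - 192 = 63
Wildcard: 0.0.0.63


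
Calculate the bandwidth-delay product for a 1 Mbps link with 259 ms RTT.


BDP = bandwidth * RTT
= 1 Mbps * 259 ms
= 1 * 1e6 * 259 / 1000 bits
= 259000 bits
= 32375 bytes
= 31.6162 KB
BDP = 259000 bits (32375 bytes)


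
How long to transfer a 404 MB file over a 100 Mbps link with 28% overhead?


Effective throughput = 100 * (1 - 28/100) = 72 Mbps
File size in Mb = 404 * 8 = 3232 Mb
Time = 3232 / 72
Time = 44.8889 seconds


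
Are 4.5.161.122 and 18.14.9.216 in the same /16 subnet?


Mask: 255.255.0.0
4.5.161.122 AND mask = 4.5.0.0
18.14.9.216 AND mask = 18.14.0.0
No, different subnets (4.5.0.0 vs 18.14.0.0)


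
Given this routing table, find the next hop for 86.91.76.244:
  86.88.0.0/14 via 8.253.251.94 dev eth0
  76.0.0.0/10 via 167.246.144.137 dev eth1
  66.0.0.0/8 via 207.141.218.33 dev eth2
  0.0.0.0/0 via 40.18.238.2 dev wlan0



Longest prefix match for 86.91.76.244:
  /14 86.88.0.0: MATCH
  /10 76.0.0.0: no
  /8 66.0.0.0: no
  /0 0.0.0.0: MATCH
Selected: next-hop 8.253.251.94 via eth0 (matched /14)


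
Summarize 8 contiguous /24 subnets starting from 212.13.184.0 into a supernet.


Original prefix: /24
Number of subnets: 8 = 2^3
New prefix = 24 - 3 = 21
Supernet: 212.13.184.0/21


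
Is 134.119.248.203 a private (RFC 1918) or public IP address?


RFC 1918 private ranges:
  10.0.0.0/8 (10.0.0.0 - 10.255.255.255)
  172.16.0.0/12 (172.16.0.0 - 172.31.255.255)
  192.168.0.0/16 (192.168.0.0 - 192.168.255.255)
Public (not in any RFC 1918 range)


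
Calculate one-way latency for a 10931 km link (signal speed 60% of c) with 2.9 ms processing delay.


Speed = 0.6 * 3e5 km/s = 180000 km/s
Propagation delay = 10931 / 180000 = 0.0607 s = 60.7278 ms
Processing delay = 2.9 ms
Total one-way latency = 63.6278 ms


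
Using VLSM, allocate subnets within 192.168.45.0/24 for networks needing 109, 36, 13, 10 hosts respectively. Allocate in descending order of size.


109 hosts -> /25 (126 usable): 192.168.45.0/25
36 hosts -> /26 (62 usable): 192.168.45.128/26
13 hosts -> /28 (14 usable): 192.168.45.192/28
10 hosts -> /28 (14 usable): 192.168.45.208/28
Allocation: 192.168.45.0/25 (109 hosts, 126 usable); 192.168.45.128/26 (36 hosts, 62 usable); 192.168.45.192/28 (13 hosts, 14 usable); 192.168.45.208/28 (10 hosts, 14 usable)


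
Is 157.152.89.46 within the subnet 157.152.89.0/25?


Subnet network: 157.152.89.0
Test IP AND mask: 157.152.89.0
Yes, 157.152.89.46 is in 157.152.89.0/25


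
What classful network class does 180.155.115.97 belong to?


First octet: 180
Binary: 10110100
10xxxxxx -> Class B (128-191)
Class B, default mask 255.255.0.0 (/16)


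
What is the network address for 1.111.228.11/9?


IP:   00000001.01101111.11100100.00001011
Mask: 11111111.10000000.00000000.00000000
AND operation:
Net:  00000001.00000000.00000000.00000000
Network: 1.0.0.0/9


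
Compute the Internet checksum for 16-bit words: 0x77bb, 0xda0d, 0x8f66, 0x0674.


Sum all words (with carry folding):
+ 0x77bb = 0x77bb
+ 0xda0d = 0x51c9
+ 0x8f66 = 0xe12f
+ 0x0674 = 0xe7a3
One's complement: ~0xe7a3
Checksum = 0x185c


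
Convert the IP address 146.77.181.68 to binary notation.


146 = 10010010
77 = 01001101
181 = 10110101
68 = 01000100
Binary: 10010010.01001101.10110101.01000100


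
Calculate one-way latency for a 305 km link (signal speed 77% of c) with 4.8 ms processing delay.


Speed = 0.77 * 3e5 km/s = 231000 km/s
Propagation delay = 305 / 231000 = 0.0013 s = 1.3203 ms
Processing delay = 4.8 ms
Total one-way latency = 6.1203 ms


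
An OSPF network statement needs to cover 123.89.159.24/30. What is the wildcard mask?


Subnet mask: 255.255.255.252
Wildcard = 255.255.255.255 - subnet mask
255 - 255 = 0
255 - 255 = 0
255 - 255 = 0
255 - 252 = 3
Wildcard: 0.0.0.3


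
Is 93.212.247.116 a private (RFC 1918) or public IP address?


RFC 1918 private ranges:
  10.0.0.0/8 (10.0.0.0 - 10.255.255.255)
  172.16.0.0/12 (172.16.0.0 - 172.31.255.255)
  192.168.0.0/16 (192.168.0.0 - 192.168.255.255)
Public (not in any RFC 1918 range)


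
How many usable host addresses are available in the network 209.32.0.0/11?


Host bits = 32 - 11 = 21
Total addresses = 2^21 = 2097152
Usable = total - 2 (network and broadcast)
Usable hosts: 2097150


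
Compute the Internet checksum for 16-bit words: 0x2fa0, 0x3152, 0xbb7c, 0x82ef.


Sum all words (with carry folding):
+ 0x2fa0 = 0x2fa0
+ 0x3152 = 0x60f2
+ 0xbb7c = 0x1c6f
+ 0x82ef = 0x9f5e
One's complement: ~0x9f5e
Checksum = 0x60a1


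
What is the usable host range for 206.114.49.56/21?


Network: 206.114.48.0
Broadcast: 206.114.55.255
First usable = network + 1
Last usable = broadcast - 1
Range: 206.114.48.1 to 206.114.55.254


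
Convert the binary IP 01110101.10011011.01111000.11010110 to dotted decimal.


01110101 = 117
10011011 = 155
01111000 = 120
11010110 = 214
IP: 117.155.120.214


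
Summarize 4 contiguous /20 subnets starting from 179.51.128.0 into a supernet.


Original prefix: /20
Number of subnets: 4 = 2^2
New prefix = 20 - 2 = 18
Supernet: 179.51.128.0/18


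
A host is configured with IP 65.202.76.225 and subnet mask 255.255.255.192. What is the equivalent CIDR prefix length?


Binary: 11111111.11111111.11111111.11000000
Count leading 1s
Prefix: /26


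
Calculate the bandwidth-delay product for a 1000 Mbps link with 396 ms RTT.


BDP = bandwidth * RTT
= 1000 Mbps * 396 ms
= 1000 * 1e6 * 396 / 1000 bits
= 396000000 bits
= 49500000 bytes
= 48339.8438 KB
BDP = 396000000 bits (49500000 bytes)


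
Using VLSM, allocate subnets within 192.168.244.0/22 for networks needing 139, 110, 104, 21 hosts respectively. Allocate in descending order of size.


139 hosts -> /24 (254 usable): 192.168.244.0/24
110 hosts -> /25 (126 usable): 192.168.245.0/25
104 hosts -> /25 (126 usable): 192.168.245.128/25
21 hosts -> /27 (30 usable): 192.168.246.0/27
Allocation: 192.168.244.0/24 (139 hosts, 254 usable); 192.168.245.0/25 (110 hosts, 126 usable); 192.168.245.128/25 (104 hosts, 126 usable); 192.168.246.0/27 (21 hosts, 30 usable)


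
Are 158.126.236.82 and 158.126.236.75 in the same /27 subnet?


Mask: 255.255.255.224
158.126.236.82 AND mask = 158.126.236.64
158.126.236.75 AND mask = 158.126.236.64
Yes, same subnet (158.126.236.64)


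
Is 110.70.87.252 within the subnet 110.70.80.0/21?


Subnet network: 110.70.80.0
Test IP AND mask: 110.70.80.0
Yes, 110.70.87.252 is in 110.70.80.0/21


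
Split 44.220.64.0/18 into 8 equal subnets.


New prefix = 18 + 3 = 21
Each subnet has 2048 addresses
  44.220.64.0/21
  44.220.72.0/21
  44.220.80.0/21
  44.220.88.0/21
  44.220.96.0/21
  44.220.104.0/21
  44.220.112.0/21
  44.220.120.0/21
Subnets: 44.220.64.0/21, 44.220.72.0/21, 44.220.80.0/21, 44.220.88.0/21, 44.220.96.0/21, 44.220.104.0/21, 44.220.112.0/21, 44.220.120.0/21


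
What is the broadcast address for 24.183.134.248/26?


Network: 24.183.134.192/26
Host bits = 6
Set all host bits to 1:
Broadcast: 24.183.134.255


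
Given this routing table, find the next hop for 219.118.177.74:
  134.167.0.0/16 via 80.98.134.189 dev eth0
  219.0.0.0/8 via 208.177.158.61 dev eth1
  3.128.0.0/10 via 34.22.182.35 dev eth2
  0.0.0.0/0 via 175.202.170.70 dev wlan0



Longest prefix match for 219.118.177.74:
  /16 134.167.0.0: no
  /8 219.0.0.0: MATCH
  /10 3.128.0.0: no
  /0 0.0.0.0: MATCH
Selected: next-hop 208.177.158.61 via eth1 (matched /8)


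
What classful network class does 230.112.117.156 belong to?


First octet: 230
Binary: 11100110
1110xxxx -> Class D (224-239)
Class D (multicast), default mask N/A


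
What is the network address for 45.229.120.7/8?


IP:   00101101.11100101.01111000.00000111
Mask: 11111111.00000000.00000000.00000000
AND operation:
Net:  00101101.00000000.00000000.00000000
Network: 45.0.0.0/8


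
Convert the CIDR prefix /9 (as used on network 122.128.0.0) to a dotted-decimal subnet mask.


/9 means 9 network bits, 23 host bits
Binary: 11111111100000000000000000000000
Mask: 255.128.0.0


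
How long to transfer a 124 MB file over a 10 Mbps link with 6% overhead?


Effective throughput = 10 * (1 - 6/100) = 9.4 Mbps
File size in Mb = 124 * 8 = 992 Mb
Time = 992 / 9.4
Time = 105.5319 seconds


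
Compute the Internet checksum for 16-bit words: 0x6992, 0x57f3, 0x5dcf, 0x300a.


Sum all words (with carry folding):
+ 0x6992 = 0x6992
+ 0x57f3 = 0xc185
+ 0x5dcf = 0x1f55
+ 0x300a = 0x4f5f
One's complement: ~0x4f5f
Checksum = 0xb0a0


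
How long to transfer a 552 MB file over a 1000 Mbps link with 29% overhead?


Effective throughput = 1000 * (1 - 29/100) = 710 Mbps
File size in Mb = 552 * 8 = 4416 Mb
Time = 4416 / 710
Time = 6.2197 seconds


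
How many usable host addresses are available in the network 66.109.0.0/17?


Host bits = 32 - 17 = 15
Total addresses = 2^15 = 32768
Usable = total - 2 (network and broadcast)
Usable hosts: 32766


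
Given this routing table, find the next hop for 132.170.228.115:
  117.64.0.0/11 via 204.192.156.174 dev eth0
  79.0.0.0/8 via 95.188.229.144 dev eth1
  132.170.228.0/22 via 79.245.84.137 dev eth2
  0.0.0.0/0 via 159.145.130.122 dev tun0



Longest prefix match for 132.170.228.115:
  /11 117.64.0.0: no
  /8 79.0.0.0: no
  /22 132.170.228.0: MATCH
  /0 0.0.0.0: MATCH
Selected: next-hop 79.245.84.137 via eth2 (matched /22)
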